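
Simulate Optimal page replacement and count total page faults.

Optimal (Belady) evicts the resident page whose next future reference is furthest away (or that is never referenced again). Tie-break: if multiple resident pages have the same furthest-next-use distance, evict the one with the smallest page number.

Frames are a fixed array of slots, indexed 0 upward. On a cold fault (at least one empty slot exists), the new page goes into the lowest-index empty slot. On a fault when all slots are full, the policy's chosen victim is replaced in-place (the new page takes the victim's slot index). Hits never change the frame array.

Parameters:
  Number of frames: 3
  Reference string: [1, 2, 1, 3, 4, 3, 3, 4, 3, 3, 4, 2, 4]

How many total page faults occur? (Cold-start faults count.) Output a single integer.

Step 0: ref 1 → FAULT, frames=[1,-,-]
Step 1: ref 2 → FAULT, frames=[1,2,-]
Step 2: ref 1 → HIT, frames=[1,2,-]
Step 3: ref 3 → FAULT, frames=[1,2,3]
Step 4: ref 4 → FAULT (evict 1), frames=[4,2,3]
Step 5: ref 3 → HIT, frames=[4,2,3]
Step 6: ref 3 → HIT, frames=[4,2,3]
Step 7: ref 4 → HIT, frames=[4,2,3]
Step 8: ref 3 → HIT, frames=[4,2,3]
Step 9: ref 3 → HIT, frames=[4,2,3]
Step 10: ref 4 → HIT, frames=[4,2,3]
Step 11: ref 2 → HIT, frames=[4,2,3]
Step 12: ref 4 → HIT, frames=[4,2,3]
Total faults: 4

Answer: 4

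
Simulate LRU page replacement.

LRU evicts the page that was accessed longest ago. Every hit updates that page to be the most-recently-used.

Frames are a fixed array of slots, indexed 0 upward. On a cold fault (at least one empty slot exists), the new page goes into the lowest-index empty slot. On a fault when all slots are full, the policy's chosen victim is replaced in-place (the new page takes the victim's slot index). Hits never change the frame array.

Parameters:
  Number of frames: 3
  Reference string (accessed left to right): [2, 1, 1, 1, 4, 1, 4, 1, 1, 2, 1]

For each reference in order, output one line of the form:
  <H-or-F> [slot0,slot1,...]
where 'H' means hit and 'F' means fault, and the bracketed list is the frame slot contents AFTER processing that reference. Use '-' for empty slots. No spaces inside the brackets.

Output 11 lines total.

F [2,-,-]
F [2,1,-]
H [2,1,-]
H [2,1,-]
F [2,1,4]
H [2,1,4]
H [2,1,4]
H [2,1,4]
H [2,1,4]
H [2,1,4]
H [2,1,4]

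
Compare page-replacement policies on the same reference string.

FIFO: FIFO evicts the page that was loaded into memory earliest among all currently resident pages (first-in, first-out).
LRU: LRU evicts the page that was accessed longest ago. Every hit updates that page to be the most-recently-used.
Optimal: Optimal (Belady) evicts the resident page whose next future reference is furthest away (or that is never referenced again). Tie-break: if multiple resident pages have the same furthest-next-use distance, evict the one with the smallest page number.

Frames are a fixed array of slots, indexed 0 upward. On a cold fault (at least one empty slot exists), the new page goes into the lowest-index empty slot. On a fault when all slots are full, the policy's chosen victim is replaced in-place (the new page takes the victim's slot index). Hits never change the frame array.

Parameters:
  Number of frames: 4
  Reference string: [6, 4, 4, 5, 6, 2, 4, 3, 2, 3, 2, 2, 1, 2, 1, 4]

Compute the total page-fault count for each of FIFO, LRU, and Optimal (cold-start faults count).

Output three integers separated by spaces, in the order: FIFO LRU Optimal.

--- FIFO ---
  step 0: ref 6 -> FAULT, frames=[6,-,-,-] (faults so far: 1)
  step 1: ref 4 -> FAULT, frames=[6,4,-,-] (faults so far: 2)
  step 2: ref 4 -> HIT, frames=[6,4,-,-] (faults so far: 2)
  step 3: ref 5 -> FAULT, frames=[6,4,5,-] (faults so far: 3)
  step 4: ref 6 -> HIT, frames=[6,4,5,-] (faults so far: 3)
  step 5: ref 2 -> FAULT, frames=[6,4,5,2] (faults so far: 4)
  step 6: ref 4 -> HIT, frames=[6,4,5,2] (faults so far: 4)
  step 7: ref 3 -> FAULT, evict 6, frames=[3,4,5,2] (faults so far: 5)
  step 8: ref 2 -> HIT, frames=[3,4,5,2] (faults so far: 5)
  step 9: ref 3 -> HIT, frames=[3,4,5,2] (faults so far: 5)
  step 10: ref 2 -> HIT, frames=[3,4,5,2] (faults so far: 5)
  step 11: ref 2 -> HIT, frames=[3,4,5,2] (faults so far: 5)
  step 12: ref 1 -> FAULT, evict 4, frames=[3,1,5,2] (faults so far: 6)
  step 13: ref 2 -> HIT, frames=[3,1,5,2] (faults so far: 6)
  step 14: ref 1 -> HIT, frames=[3,1,5,2] (faults so far: 6)
  step 15: ref 4 -> FAULT, evict 5, frames=[3,1,4,2] (faults so far: 7)
  FIFO total faults: 7
--- LRU ---
  step 0: ref 6 -> FAULT, frames=[6,-,-,-] (faults so far: 1)
  step 1: ref 4 -> FAULT, frames=[6,4,-,-] (faults so far: 2)
  step 2: ref 4 -> HIT, frames=[6,4,-,-] (faults so far: 2)
  step 3: ref 5 -> FAULT, frames=[6,4,5,-] (faults so far: 3)
  step 4: ref 6 -> HIT, frames=[6,4,5,-] (faults so far: 3)
  step 5: ref 2 -> FAULT, frames=[6,4,5,2] (faults so far: 4)
  step 6: ref 4 -> HIT, frames=[6,4,5,2] (faults so far: 4)
  step 7: ref 3 -> FAULT, evict 5, frames=[6,4,3,2] (faults so far: 5)
  step 8: ref 2 -> HIT, frames=[6,4,3,2] (faults so far: 5)
  step 9: ref 3 -> HIT, frames=[6,4,3,2] (faults so far: 5)
  step 10: ref 2 -> HIT, frames=[6,4,3,2] (faults so far: 5)
  step 11: ref 2 -> HIT, frames=[6,4,3,2] (faults so far: 5)
  step 12: ref 1 -> FAULT, evict 6, frames=[1,4,3,2] (faults so far: 6)
  step 13: ref 2 -> HIT, frames=[1,4,3,2] (faults so far: 6)
  step 14: ref 1 -> HIT, frames=[1,4,3,2] (faults so far: 6)
  step 15: ref 4 -> HIT, frames=[1,4,3,2] (faults so far: 6)
  LRU total faults: 6
--- Optimal ---
  step 0: ref 6 -> FAULT, frames=[6,-,-,-] (faults so far: 1)
  step 1: ref 4 -> FAULT, frames=[6,4,-,-] (faults so far: 2)
  step 2: ref 4 -> HIT, frames=[6,4,-,-] (faults so far: 2)
  step 3: ref 5 -> FAULT, frames=[6,4,5,-] (faults so far: 3)
  step 4: ref 6 -> HIT, frames=[6,4,5,-] (faults so far: 3)
  step 5: ref 2 -> FAULT, frames=[6,4,5,2] (faults so far: 4)
  step 6: ref 4 -> HIT, frames=[6,4,5,2] (faults so far: 4)
  step 7: ref 3 -> FAULT, evict 5, frames=[6,4,3,2] (faults so far: 5)
  step 8: ref 2 -> HIT, frames=[6,4,3,2] (faults so far: 5)
  step 9: ref 3 -> HIT, frames=[6,4,3,2] (faults so far: 5)
  step 10: ref 2 -> HIT, frames=[6,4,3,2] (faults so far: 5)
  step 11: ref 2 -> HIT, frames=[6,4,3,2] (faults so far: 5)
  step 12: ref 1 -> FAULT, evict 3, frames=[6,4,1,2] (faults so far: 6)
  step 13: ref 2 -> HIT, frames=[6,4,1,2] (faults so far: 6)
  step 14: ref 1 -> HIT, frames=[6,4,1,2] (faults so far: 6)
  step 15: ref 4 -> HIT, frames=[6,4,1,2] (faults so far: 6)
  Optimal total faults: 6

Answer: 7 6 6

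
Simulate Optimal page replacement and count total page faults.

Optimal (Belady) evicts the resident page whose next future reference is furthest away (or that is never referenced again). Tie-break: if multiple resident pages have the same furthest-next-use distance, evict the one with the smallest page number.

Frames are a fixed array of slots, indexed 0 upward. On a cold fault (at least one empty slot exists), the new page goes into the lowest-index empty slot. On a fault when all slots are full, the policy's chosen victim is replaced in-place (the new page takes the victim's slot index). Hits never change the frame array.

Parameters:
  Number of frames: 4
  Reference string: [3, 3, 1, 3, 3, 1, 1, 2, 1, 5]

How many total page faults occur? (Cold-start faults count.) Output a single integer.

Answer: 4

Derivation:
Step 0: ref 3 → FAULT, frames=[3,-,-,-]
Step 1: ref 3 → HIT, frames=[3,-,-,-]
Step 2: ref 1 → FAULT, frames=[3,1,-,-]
Step 3: ref 3 → HIT, frames=[3,1,-,-]
Step 4: ref 3 → HIT, frames=[3,1,-,-]
Step 5: ref 1 → HIT, frames=[3,1,-,-]
Step 6: ref 1 → HIT, frames=[3,1,-,-]
Step 7: ref 2 → FAULT, frames=[3,1,2,-]
Step 8: ref 1 → HIT, frames=[3,1,2,-]
Step 9: ref 5 → FAULT, frames=[3,1,2,5]
Total faults: 4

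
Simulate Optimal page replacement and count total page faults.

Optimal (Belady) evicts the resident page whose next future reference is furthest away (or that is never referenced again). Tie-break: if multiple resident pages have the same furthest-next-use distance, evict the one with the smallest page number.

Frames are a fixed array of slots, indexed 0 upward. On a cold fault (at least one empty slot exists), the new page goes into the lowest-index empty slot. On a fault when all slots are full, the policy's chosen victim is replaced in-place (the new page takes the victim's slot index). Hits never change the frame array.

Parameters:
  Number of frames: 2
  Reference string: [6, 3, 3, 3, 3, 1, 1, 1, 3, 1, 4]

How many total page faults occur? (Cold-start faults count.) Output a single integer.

Step 0: ref 6 → FAULT, frames=[6,-]
Step 1: ref 3 → FAULT, frames=[6,3]
Step 2: ref 3 → HIT, frames=[6,3]
Step 3: ref 3 → HIT, frames=[6,3]
Step 4: ref 3 → HIT, frames=[6,3]
Step 5: ref 1 → FAULT (evict 6), frames=[1,3]
Step 6: ref 1 → HIT, frames=[1,3]
Step 7: ref 1 → HIT, frames=[1,3]
Step 8: ref 3 → HIT, frames=[1,3]
Step 9: ref 1 → HIT, frames=[1,3]
Step 10: ref 4 → FAULT (evict 1), frames=[4,3]
Total faults: 4

Answer: 4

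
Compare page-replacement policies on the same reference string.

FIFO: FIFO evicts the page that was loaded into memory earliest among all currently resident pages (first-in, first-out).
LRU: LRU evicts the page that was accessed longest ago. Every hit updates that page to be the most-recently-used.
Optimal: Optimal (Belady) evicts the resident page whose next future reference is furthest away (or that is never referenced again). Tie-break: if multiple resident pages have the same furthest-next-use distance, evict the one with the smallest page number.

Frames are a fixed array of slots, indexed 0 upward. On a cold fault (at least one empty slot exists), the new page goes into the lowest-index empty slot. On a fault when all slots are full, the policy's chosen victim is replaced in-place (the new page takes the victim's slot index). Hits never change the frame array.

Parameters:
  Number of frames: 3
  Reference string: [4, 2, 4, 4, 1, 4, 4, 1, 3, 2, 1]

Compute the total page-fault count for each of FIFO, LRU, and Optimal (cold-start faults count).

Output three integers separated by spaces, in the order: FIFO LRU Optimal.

Answer: 4 5 4

Derivation:
--- FIFO ---
  step 0: ref 4 -> FAULT, frames=[4,-,-] (faults so far: 1)
  step 1: ref 2 -> FAULT, frames=[4,2,-] (faults so far: 2)
  step 2: ref 4 -> HIT, frames=[4,2,-] (faults so far: 2)
  step 3: ref 4 -> HIT, frames=[4,2,-] (faults so far: 2)
  step 4: ref 1 -> FAULT, frames=[4,2,1] (faults so far: 3)
  step 5: ref 4 -> HIT, frames=[4,2,1] (faults so far: 3)
  step 6: ref 4 -> HIT, frames=[4,2,1] (faults so far: 3)
  step 7: ref 1 -> HIT, frames=[4,2,1] (faults so far: 3)
  step 8: ref 3 -> FAULT, evict 4, frames=[3,2,1] (faults so far: 4)
  step 9: ref 2 -> HIT, frames=[3,2,1] (faults so far: 4)
  step 10: ref 1 -> HIT, frames=[3,2,1] (faults so far: 4)
  FIFO total faults: 4
--- LRU ---
  step 0: ref 4 -> FAULT, frames=[4,-,-] (faults so far: 1)
  step 1: ref 2 -> FAULT, frames=[4,2,-] (faults so far: 2)
  step 2: ref 4 -> HIT, frames=[4,2,-] (faults so far: 2)
  step 3: ref 4 -> HIT, frames=[4,2,-] (faults so far: 2)
  step 4: ref 1 -> FAULT, frames=[4,2,1] (faults so far: 3)
  step 5: ref 4 -> HIT, frames=[4,2,1] (faults so far: 3)
  step 6: ref 4 -> HIT, frames=[4,2,1] (faults so far: 3)
  step 7: ref 1 -> HIT, frames=[4,2,1] (faults so far: 3)
  step 8: ref 3 -> FAULT, evict 2, frames=[4,3,1] (faults so far: 4)
  step 9: ref 2 -> FAULT, evict 4, frames=[2,3,1] (faults so far: 5)
  step 10: ref 1 -> HIT, frames=[2,3,1] (faults so far: 5)
  LRU total faults: 5
--- Optimal ---
  step 0: ref 4 -> FAULT, frames=[4,-,-] (faults so far: 1)
  step 1: ref 2 -> FAULT, frames=[4,2,-] (faults so far: 2)
  step 2: ref 4 -> HIT, frames=[4,2,-] (faults so far: 2)
  step 3: ref 4 -> HIT, frames=[4,2,-] (faults so far: 2)
  step 4: ref 1 -> FAULT, frames=[4,2,1] (faults so far: 3)
  step 5: ref 4 -> HIT, frames=[4,2,1] (faults so far: 3)
  step 6: ref 4 -> HIT, frames=[4,2,1] (faults so far: 3)
  step 7: ref 1 -> HIT, frames=[4,2,1] (faults so far: 3)
  step 8: ref 3 -> FAULT, evict 4, frames=[3,2,1] (faults so far: 4)
  step 9: ref 2 -> HIT, frames=[3,2,1] (faults so far: 4)
  step 10: ref 1 -> HIT, frames=[3,2,1] (faults so far: 4)
  Optimal total faults: 4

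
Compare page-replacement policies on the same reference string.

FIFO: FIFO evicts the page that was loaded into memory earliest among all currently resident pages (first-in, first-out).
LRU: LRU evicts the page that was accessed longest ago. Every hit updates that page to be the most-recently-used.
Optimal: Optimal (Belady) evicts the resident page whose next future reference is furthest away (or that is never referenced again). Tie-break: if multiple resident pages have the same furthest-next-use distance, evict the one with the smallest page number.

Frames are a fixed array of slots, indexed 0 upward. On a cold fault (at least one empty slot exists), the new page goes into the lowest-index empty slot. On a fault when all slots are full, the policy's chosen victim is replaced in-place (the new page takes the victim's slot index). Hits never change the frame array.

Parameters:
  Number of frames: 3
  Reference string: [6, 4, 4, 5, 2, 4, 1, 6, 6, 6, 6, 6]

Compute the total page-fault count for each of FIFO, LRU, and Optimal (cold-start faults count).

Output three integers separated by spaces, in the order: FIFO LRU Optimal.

Answer: 6 6 5

Derivation:
--- FIFO ---
  step 0: ref 6 -> FAULT, frames=[6,-,-] (faults so far: 1)
  step 1: ref 4 -> FAULT, frames=[6,4,-] (faults so far: 2)
  step 2: ref 4 -> HIT, frames=[6,4,-] (faults so far: 2)
  step 3: ref 5 -> FAULT, frames=[6,4,5] (faults so far: 3)
  step 4: ref 2 -> FAULT, evict 6, frames=[2,4,5] (faults so far: 4)
  step 5: ref 4 -> HIT, frames=[2,4,5] (faults so far: 4)
  step 6: ref 1 -> FAULT, evict 4, frames=[2,1,5] (faults so far: 5)
  step 7: ref 6 -> FAULT, evict 5, frames=[2,1,6] (faults so far: 6)
  step 8: ref 6 -> HIT, frames=[2,1,6] (faults so far: 6)
  step 9: ref 6 -> HIT, frames=[2,1,6] (faults so far: 6)
  step 10: ref 6 -> HIT, frames=[2,1,6] (faults so far: 6)
  step 11: ref 6 -> HIT, frames=[2,1,6] (faults so far: 6)
  FIFO total faults: 6
--- LRU ---
  step 0: ref 6 -> FAULT, frames=[6,-,-] (faults so far: 1)
  step 1: ref 4 -> FAULT, frames=[6,4,-] (faults so far: 2)
  step 2: ref 4 -> HIT, frames=[6,4,-] (faults so far: 2)
  step 3: ref 5 -> FAULT, frames=[6,4,5] (faults so far: 3)
  step 4: ref 2 -> FAULT, evict 6, frames=[2,4,5] (faults so far: 4)
  step 5: ref 4 -> HIT, frames=[2,4,5] (faults so far: 4)
  step 6: ref 1 -> FAULT, evict 5, frames=[2,4,1] (faults so far: 5)
  step 7: ref 6 -> FAULT, evict 2, frames=[6,4,1] (faults so far: 6)
  step 8: ref 6 -> HIT, frames=[6,4,1] (faults so far: 6)
  step 9: ref 6 -> HIT, frames=[6,4,1] (faults so far: 6)
  step 10: ref 6 -> HIT, frames=[6,4,1] (faults so far: 6)
  step 11: ref 6 -> HIT, frames=[6,4,1] (faults so far: 6)
  LRU total faults: 6
--- Optimal ---
  step 0: ref 6 -> FAULT, frames=[6,-,-] (faults so far: 1)
  step 1: ref 4 -> FAULT, frames=[6,4,-] (faults so far: 2)
  step 2: ref 4 -> HIT, frames=[6,4,-] (faults so far: 2)
  step 3: ref 5 -> FAULT, frames=[6,4,5] (faults so far: 3)
  step 4: ref 2 -> FAULT, evict 5, frames=[6,4,2] (faults so far: 4)
  step 5: ref 4 -> HIT, frames=[6,4,2] (faults so far: 4)
  step 6: ref 1 -> FAULT, evict 2, frames=[6,4,1] (faults so far: 5)
  step 7: ref 6 -> HIT, frames=[6,4,1] (faults so far: 5)
  step 8: ref 6 -> HIT, frames=[6,4,1] (faults so far: 5)
  step 9: ref 6 -> HIT, frames=[6,4,1] (faults so far: 5)
  step 10: ref 6 -> HIT, frames=[6,4,1] (faults so far: 5)
  step 11: ref 6 -> HIT, frames=[6,4,1] (faults so far: 5)
  Optimal total faults: 5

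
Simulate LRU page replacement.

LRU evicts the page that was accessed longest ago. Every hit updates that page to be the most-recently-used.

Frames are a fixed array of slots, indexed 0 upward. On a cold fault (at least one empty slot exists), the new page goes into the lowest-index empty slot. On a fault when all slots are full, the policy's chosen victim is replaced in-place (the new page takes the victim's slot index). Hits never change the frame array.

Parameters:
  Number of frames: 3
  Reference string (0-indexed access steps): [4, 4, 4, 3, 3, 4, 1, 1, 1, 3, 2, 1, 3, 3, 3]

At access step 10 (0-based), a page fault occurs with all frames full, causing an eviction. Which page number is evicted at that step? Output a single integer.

Step 0: ref 4 -> FAULT, frames=[4,-,-]
Step 1: ref 4 -> HIT, frames=[4,-,-]
Step 2: ref 4 -> HIT, frames=[4,-,-]
Step 3: ref 3 -> FAULT, frames=[4,3,-]
Step 4: ref 3 -> HIT, frames=[4,3,-]
Step 5: ref 4 -> HIT, frames=[4,3,-]
Step 6: ref 1 -> FAULT, frames=[4,3,1]
Step 7: ref 1 -> HIT, frames=[4,3,1]
Step 8: ref 1 -> HIT, frames=[4,3,1]
Step 9: ref 3 -> HIT, frames=[4,3,1]
Step 10: ref 2 -> FAULT, evict 4, frames=[2,3,1]
At step 10: evicted page 4

Answer: 4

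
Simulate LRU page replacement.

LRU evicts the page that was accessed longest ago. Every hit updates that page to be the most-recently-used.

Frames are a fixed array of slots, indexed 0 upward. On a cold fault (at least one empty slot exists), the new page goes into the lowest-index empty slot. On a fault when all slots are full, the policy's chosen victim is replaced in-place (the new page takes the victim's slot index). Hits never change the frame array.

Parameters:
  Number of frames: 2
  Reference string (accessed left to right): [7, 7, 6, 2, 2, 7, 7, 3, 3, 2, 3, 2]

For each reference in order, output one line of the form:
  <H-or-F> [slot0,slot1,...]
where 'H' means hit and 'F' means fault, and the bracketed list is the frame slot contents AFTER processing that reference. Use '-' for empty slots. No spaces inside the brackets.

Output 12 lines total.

F [7,-]
H [7,-]
F [7,6]
F [2,6]
H [2,6]
F [2,7]
H [2,7]
F [3,7]
H [3,7]
F [3,2]
H [3,2]
H [3,2]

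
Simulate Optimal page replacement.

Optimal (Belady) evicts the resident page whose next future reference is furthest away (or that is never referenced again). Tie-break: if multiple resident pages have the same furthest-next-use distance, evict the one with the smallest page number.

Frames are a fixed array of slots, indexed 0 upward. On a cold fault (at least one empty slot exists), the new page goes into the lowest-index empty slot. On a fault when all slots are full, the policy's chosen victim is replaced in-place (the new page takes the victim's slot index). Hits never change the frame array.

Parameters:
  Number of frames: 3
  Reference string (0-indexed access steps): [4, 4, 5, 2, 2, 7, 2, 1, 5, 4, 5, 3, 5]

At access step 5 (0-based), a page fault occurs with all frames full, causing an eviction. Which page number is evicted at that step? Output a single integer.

Step 0: ref 4 -> FAULT, frames=[4,-,-]
Step 1: ref 4 -> HIT, frames=[4,-,-]
Step 2: ref 5 -> FAULT, frames=[4,5,-]
Step 3: ref 2 -> FAULT, frames=[4,5,2]
Step 4: ref 2 -> HIT, frames=[4,5,2]
Step 5: ref 7 -> FAULT, evict 4, frames=[7,5,2]
At step 5: evicted page 4

Answer: 4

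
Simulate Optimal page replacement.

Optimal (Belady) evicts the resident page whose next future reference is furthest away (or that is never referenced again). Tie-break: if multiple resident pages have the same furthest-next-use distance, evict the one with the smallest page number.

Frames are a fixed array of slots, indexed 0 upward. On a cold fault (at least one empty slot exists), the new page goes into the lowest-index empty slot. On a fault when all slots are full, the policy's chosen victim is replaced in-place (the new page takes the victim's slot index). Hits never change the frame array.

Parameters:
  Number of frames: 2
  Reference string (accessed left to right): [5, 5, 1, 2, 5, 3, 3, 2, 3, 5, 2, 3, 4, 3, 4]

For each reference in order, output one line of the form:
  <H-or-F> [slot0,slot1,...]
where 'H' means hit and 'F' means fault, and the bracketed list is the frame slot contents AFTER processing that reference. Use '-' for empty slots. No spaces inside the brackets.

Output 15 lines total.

F [5,-]
H [5,-]
F [5,1]
F [5,2]
H [5,2]
F [3,2]
H [3,2]
H [3,2]
H [3,2]
F [5,2]
H [5,2]
F [5,3]
F [4,3]
H [4,3]
H [4,3]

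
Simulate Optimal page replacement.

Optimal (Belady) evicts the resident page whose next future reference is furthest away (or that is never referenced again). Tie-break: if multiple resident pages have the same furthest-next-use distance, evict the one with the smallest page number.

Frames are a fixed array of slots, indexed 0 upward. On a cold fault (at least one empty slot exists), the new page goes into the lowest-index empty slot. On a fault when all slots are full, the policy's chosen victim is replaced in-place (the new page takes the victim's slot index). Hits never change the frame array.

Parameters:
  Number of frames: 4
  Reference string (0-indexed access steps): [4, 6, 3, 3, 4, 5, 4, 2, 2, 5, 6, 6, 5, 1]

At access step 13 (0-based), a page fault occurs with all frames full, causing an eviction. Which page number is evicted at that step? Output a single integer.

Step 0: ref 4 -> FAULT, frames=[4,-,-,-]
Step 1: ref 6 -> FAULT, frames=[4,6,-,-]
Step 2: ref 3 -> FAULT, frames=[4,6,3,-]
Step 3: ref 3 -> HIT, frames=[4,6,3,-]
Step 4: ref 4 -> HIT, frames=[4,6,3,-]
Step 5: ref 5 -> FAULT, frames=[4,6,3,5]
Step 6: ref 4 -> HIT, frames=[4,6,3,5]
Step 7: ref 2 -> FAULT, evict 3, frames=[4,6,2,5]
Step 8: ref 2 -> HIT, frames=[4,6,2,5]
Step 9: ref 5 -> HIT, frames=[4,6,2,5]
Step 10: ref 6 -> HIT, frames=[4,6,2,5]
Step 11: ref 6 -> HIT, frames=[4,6,2,5]
Step 12: ref 5 -> HIT, frames=[4,6,2,5]
Step 13: ref 1 -> FAULT, evict 2, frames=[4,6,1,5]
At step 13: evicted page 2

Answer: 2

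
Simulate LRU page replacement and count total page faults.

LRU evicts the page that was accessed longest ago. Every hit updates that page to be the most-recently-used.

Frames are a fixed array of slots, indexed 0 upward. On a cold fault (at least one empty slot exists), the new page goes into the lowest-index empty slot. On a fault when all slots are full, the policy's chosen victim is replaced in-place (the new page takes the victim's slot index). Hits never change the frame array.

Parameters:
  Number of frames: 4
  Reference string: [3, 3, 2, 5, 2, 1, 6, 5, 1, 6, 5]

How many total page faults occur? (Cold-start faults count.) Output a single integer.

Step 0: ref 3 → FAULT, frames=[3,-,-,-]
Step 1: ref 3 → HIT, frames=[3,-,-,-]
Step 2: ref 2 → FAULT, frames=[3,2,-,-]
Step 3: ref 5 → FAULT, frames=[3,2,5,-]
Step 4: ref 2 → HIT, frames=[3,2,5,-]
Step 5: ref 1 → FAULT, frames=[3,2,5,1]
Step 6: ref 6 → FAULT (evict 3), frames=[6,2,5,1]
Step 7: ref 5 → HIT, frames=[6,2,5,1]
Step 8: ref 1 → HIT, frames=[6,2,5,1]
Step 9: ref 6 → HIT, frames=[6,2,5,1]
Step 10: ref 5 → HIT, frames=[6,2,5,1]
Total faults: 5

Answer: 5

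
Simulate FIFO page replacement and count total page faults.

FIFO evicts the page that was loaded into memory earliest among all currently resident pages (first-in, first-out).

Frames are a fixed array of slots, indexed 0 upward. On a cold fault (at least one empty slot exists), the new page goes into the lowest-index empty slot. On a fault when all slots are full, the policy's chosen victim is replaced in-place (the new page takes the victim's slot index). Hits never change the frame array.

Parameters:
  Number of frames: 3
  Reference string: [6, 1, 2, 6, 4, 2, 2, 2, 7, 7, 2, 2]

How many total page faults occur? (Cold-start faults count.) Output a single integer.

Step 0: ref 6 → FAULT, frames=[6,-,-]
Step 1: ref 1 → FAULT, frames=[6,1,-]
Step 2: ref 2 → FAULT, frames=[6,1,2]
Step 3: ref 6 → HIT, frames=[6,1,2]
Step 4: ref 4 → FAULT (evict 6), frames=[4,1,2]
Step 5: ref 2 → HIT, frames=[4,1,2]
Step 6: ref 2 → HIT, frames=[4,1,2]
Step 7: ref 2 → HIT, frames=[4,1,2]
Step 8: ref 7 → FAULT (evict 1), frames=[4,7,2]
Step 9: ref 7 → HIT, frames=[4,7,2]
Step 10: ref 2 → HIT, frames=[4,7,2]
Step 11: ref 2 → HIT, frames=[4,7,2]
Total faults: 5

Answer: 5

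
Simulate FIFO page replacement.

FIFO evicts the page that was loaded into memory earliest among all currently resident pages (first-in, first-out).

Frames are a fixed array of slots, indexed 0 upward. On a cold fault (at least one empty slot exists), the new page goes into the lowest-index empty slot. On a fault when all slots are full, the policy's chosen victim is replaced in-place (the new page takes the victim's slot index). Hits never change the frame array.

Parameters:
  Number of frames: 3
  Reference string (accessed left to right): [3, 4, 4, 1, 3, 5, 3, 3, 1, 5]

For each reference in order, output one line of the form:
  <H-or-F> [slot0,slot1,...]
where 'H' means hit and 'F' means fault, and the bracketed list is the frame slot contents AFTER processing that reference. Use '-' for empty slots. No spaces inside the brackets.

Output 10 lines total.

F [3,-,-]
F [3,4,-]
H [3,4,-]
F [3,4,1]
H [3,4,1]
F [5,4,1]
F [5,3,1]
H [5,3,1]
H [5,3,1]
H [5,3,1]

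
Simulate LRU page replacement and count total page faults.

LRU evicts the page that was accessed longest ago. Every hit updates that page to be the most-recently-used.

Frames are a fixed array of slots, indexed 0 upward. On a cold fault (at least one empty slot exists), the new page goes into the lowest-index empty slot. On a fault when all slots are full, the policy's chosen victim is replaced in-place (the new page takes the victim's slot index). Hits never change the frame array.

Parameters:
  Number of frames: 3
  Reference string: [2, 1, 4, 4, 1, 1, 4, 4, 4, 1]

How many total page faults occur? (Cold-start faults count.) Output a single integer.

Answer: 3

Derivation:
Step 0: ref 2 → FAULT, frames=[2,-,-]
Step 1: ref 1 → FAULT, frames=[2,1,-]
Step 2: ref 4 → FAULT, frames=[2,1,4]
Step 3: ref 4 → HIT, frames=[2,1,4]
Step 4: ref 1 → HIT, frames=[2,1,4]
Step 5: ref 1 → HIT, frames=[2,1,4]
Step 6: ref 4 → HIT, frames=[2,1,4]
Step 7: ref 4 → HIT, frames=[2,1,4]
Step 8: ref 4 → HIT, frames=[2,1,4]
Step 9: ref 1 → HIT, frames=[2,1,4]
Total faults: 3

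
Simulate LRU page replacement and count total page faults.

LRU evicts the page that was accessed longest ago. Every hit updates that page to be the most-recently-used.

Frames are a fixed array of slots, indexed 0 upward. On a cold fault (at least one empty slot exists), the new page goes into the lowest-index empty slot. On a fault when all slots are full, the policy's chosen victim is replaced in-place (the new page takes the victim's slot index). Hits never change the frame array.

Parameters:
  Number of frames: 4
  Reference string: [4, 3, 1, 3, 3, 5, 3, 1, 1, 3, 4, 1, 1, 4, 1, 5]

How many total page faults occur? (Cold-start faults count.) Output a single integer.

Answer: 4

Derivation:
Step 0: ref 4 → FAULT, frames=[4,-,-,-]
Step 1: ref 3 → FAULT, frames=[4,3,-,-]
Step 2: ref 1 → FAULT, frames=[4,3,1,-]
Step 3: ref 3 → HIT, frames=[4,3,1,-]
Step 4: ref 3 → HIT, frames=[4,3,1,-]
Step 5: ref 5 → FAULT, frames=[4,3,1,5]
Step 6: ref 3 → HIT, frames=[4,3,1,5]
Step 7: ref 1 → HIT, frames=[4,3,1,5]
Step 8: ref 1 → HIT, frames=[4,3,1,5]
Step 9: ref 3 → HIT, frames=[4,3,1,5]
Step 10: ref 4 → HIT, frames=[4,3,1,5]
Step 11: ref 1 → HIT, frames=[4,3,1,5]
Step 12: ref 1 → HIT, frames=[4,3,1,5]
Step 13: ref 4 → HIT, frames=[4,3,1,5]
Step 14: ref 1 → HIT, frames=[4,3,1,5]
Step 15: ref 5 → HIT, frames=[4,3,1,5]
Total faults: 4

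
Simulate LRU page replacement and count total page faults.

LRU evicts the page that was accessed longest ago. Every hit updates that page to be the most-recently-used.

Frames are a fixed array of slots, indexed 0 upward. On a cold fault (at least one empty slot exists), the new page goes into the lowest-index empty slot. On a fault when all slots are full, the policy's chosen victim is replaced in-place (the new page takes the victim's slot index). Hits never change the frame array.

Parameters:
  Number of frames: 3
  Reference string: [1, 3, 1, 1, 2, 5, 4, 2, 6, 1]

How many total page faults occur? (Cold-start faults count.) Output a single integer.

Answer: 7

Derivation:
Step 0: ref 1 → FAULT, frames=[1,-,-]
Step 1: ref 3 → FAULT, frames=[1,3,-]
Step 2: ref 1 → HIT, frames=[1,3,-]
Step 3: ref 1 → HIT, frames=[1,3,-]
Step 4: ref 2 → FAULT, frames=[1,3,2]
Step 5: ref 5 → FAULT (evict 3), frames=[1,5,2]
Step 6: ref 4 → FAULT (evict 1), frames=[4,5,2]
Step 7: ref 2 → HIT, frames=[4,5,2]
Step 8: ref 6 → FAULT (evict 5), frames=[4,6,2]
Step 9: ref 1 → FAULT (evict 4), frames=[1,6,2]
Total faults: 7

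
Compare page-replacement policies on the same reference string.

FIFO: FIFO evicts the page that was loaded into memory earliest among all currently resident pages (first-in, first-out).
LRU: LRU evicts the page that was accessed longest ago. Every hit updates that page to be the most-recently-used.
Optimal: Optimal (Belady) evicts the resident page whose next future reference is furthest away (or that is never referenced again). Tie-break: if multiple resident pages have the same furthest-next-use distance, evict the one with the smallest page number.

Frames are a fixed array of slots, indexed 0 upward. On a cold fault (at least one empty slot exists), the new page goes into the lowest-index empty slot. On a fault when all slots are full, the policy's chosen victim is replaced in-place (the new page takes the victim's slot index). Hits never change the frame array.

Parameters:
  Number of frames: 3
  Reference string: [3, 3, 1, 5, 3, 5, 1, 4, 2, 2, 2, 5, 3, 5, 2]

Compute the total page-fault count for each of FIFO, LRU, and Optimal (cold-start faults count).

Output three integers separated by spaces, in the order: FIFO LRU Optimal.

Answer: 7 7 5

Derivation:
--- FIFO ---
  step 0: ref 3 -> FAULT, frames=[3,-,-] (faults so far: 1)
  step 1: ref 3 -> HIT, frames=[3,-,-] (faults so far: 1)
  step 2: ref 1 -> FAULT, frames=[3,1,-] (faults so far: 2)
  step 3: ref 5 -> FAULT, frames=[3,1,5] (faults so far: 3)
  step 4: ref 3 -> HIT, frames=[3,1,5] (faults so far: 3)
  step 5: ref 5 -> HIT, frames=[3,1,5] (faults so far: 3)
  step 6: ref 1 -> HIT, frames=[3,1,5] (faults so far: 3)
  step 7: ref 4 -> FAULT, evict 3, frames=[4,1,5] (faults so far: 4)
  step 8: ref 2 -> FAULT, evict 1, frames=[4,2,5] (faults so far: 5)
  step 9: ref 2 -> HIT, frames=[4,2,5] (faults so far: 5)
  step 10: ref 2 -> HIT, frames=[4,2,5] (faults so far: 5)
  step 11: ref 5 -> HIT, frames=[4,2,5] (faults so far: 5)
  step 12: ref 3 -> FAULT, evict 5, frames=[4,2,3] (faults so far: 6)
  step 13: ref 5 -> FAULT, evict 4, frames=[5,2,3] (faults so far: 7)
  step 14: ref 2 -> HIT, frames=[5,2,3] (faults so far: 7)
  FIFO total faults: 7
--- LRU ---
  step 0: ref 3 -> FAULT, frames=[3,-,-] (faults so far: 1)
  step 1: ref 3 -> HIT, frames=[3,-,-] (faults so far: 1)
  step 2: ref 1 -> FAULT, frames=[3,1,-] (faults so far: 2)
  step 3: ref 5 -> FAULT, frames=[3,1,5] (faults so far: 3)
  step 4: ref 3 -> HIT, frames=[3,1,5] (faults so far: 3)
  step 5: ref 5 -> HIT, frames=[3,1,5] (faults so far: 3)
  step 6: ref 1 -> HIT, frames=[3,1,5] (faults so far: 3)
  step 7: ref 4 -> FAULT, evict 3, frames=[4,1,5] (faults so far: 4)
  step 8: ref 2 -> FAULT, evict 5, frames=[4,1,2] (faults so far: 5)
  step 9: ref 2 -> HIT, frames=[4,1,2] (faults so far: 5)
  step 10: ref 2 -> HIT, frames=[4,1,2] (faults so far: 5)
  step 11: ref 5 -> FAULT, evict 1, frames=[4,5,2] (faults so far: 6)
  step 12: ref 3 -> FAULT, evict 4, frames=[3,5,2] (faults so far: 7)
  step 13: ref 5 -> HIT, frames=[3,5,2] (faults so far: 7)
  step 14: ref 2 -> HIT, frames=[3,5,2] (faults so far: 7)
  LRU total faults: 7
--- Optimal ---
  step 0: ref 3 -> FAULT, frames=[3,-,-] (faults so far: 1)
  step 1: ref 3 -> HIT, frames=[3,-,-] (faults so far: 1)
  step 2: ref 1 -> FAULT, frames=[3,1,-] (faults so far: 2)
  step 3: ref 5 -> FAULT, frames=[3,1,5] (faults so far: 3)
  step 4: ref 3 -> HIT, frames=[3,1,5] (faults so far: 3)
  step 5: ref 5 -> HIT, frames=[3,1,5] (faults so far: 3)
  step 6: ref 1 -> HIT, frames=[3,1,5] (faults so far: 3)
  step 7: ref 4 -> FAULT, evict 1, frames=[3,4,5] (faults so far: 4)
  step 8: ref 2 -> FAULT, evict 4, frames=[3,2,5] (faults so far: 5)
  step 9: ref 2 -> HIT, frames=[3,2,5] (faults so far: 5)
  step 10: ref 2 -> HIT, frames=[3,2,5] (faults so far: 5)
  step 11: ref 5 -> HIT, frames=[3,2,5] (faults so far: 5)
  step 12: ref 3 -> HIT, frames=[3,2,5] (faults so far: 5)
  step 13: ref 5 -> HIT, frames=[3,2,5] (faults so far: 5)
  step 14: ref 2 -> HIT, frames=[3,2,5] (faults so far: 5)
  Optimal total faults: 5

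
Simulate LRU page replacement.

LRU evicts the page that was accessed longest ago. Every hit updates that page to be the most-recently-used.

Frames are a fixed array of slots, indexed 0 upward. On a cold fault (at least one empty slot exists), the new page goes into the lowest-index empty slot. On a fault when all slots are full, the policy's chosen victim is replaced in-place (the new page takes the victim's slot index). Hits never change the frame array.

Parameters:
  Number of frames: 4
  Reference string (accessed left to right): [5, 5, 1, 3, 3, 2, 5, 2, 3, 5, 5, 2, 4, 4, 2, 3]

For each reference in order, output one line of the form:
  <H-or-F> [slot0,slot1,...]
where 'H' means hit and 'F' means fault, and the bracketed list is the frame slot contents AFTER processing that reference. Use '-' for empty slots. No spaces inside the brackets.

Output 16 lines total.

F [5,-,-,-]
H [5,-,-,-]
F [5,1,-,-]
F [5,1,3,-]
H [5,1,3,-]
F [5,1,3,2]
H [5,1,3,2]
H [5,1,3,2]
H [5,1,3,2]
H [5,1,3,2]
H [5,1,3,2]
H [5,1,3,2]
F [5,4,3,2]
H [5,4,3,2]
H [5,4,3,2]
H [5,4,3,2]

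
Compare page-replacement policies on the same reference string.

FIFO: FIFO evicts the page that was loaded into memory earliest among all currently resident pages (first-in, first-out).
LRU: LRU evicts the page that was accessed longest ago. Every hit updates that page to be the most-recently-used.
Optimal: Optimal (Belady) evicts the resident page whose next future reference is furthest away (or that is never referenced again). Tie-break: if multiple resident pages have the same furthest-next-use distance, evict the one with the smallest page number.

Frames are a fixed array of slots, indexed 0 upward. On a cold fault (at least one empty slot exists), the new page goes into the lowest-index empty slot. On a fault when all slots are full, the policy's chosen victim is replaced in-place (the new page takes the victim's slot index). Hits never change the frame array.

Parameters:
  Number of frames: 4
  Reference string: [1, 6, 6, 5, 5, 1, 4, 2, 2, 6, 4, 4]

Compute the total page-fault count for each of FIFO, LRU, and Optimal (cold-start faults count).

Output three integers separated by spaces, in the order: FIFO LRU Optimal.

Answer: 5 6 5

Derivation:
--- FIFO ---
  step 0: ref 1 -> FAULT, frames=[1,-,-,-] (faults so far: 1)
  step 1: ref 6 -> FAULT, frames=[1,6,-,-] (faults so far: 2)
  step 2: ref 6 -> HIT, frames=[1,6,-,-] (faults so far: 2)
  step 3: ref 5 -> FAULT, frames=[1,6,5,-] (faults so far: 3)
  step 4: ref 5 -> HIT, frames=[1,6,5,-] (faults so far: 3)
  step 5: ref 1 -> HIT, frames=[1,6,5,-] (faults so far: 3)
  step 6: ref 4 -> FAULT, frames=[1,6,5,4] (faults so far: 4)
  step 7: ref 2 -> FAULT, evict 1, frames=[2,6,5,4] (faults so far: 5)
  step 8: ref 2 -> HIT, frames=[2,6,5,4] (faults so far: 5)
  step 9: ref 6 -> HIT, frames=[2,6,5,4] (faults so far: 5)
  step 10: ref 4 -> HIT, frames=[2,6,5,4] (faults so far: 5)
  step 11: ref 4 -> HIT, frames=[2,6,5,4] (faults so far: 5)
  FIFO total faults: 5
--- LRU ---
  step 0: ref 1 -> FAULT, frames=[1,-,-,-] (faults so far: 1)
  step 1: ref 6 -> FAULT, frames=[1,6,-,-] (faults so far: 2)
  step 2: ref 6 -> HIT, frames=[1,6,-,-] (faults so far: 2)
  step 3: ref 5 -> FAULT, frames=[1,6,5,-] (faults so far: 3)
  step 4: ref 5 -> HIT, frames=[1,6,5,-] (faults so far: 3)
  step 5: ref 1 -> HIT, frames=[1,6,5,-] (faults so far: 3)
  step 6: ref 4 -> FAULT, frames=[1,6,5,4] (faults so far: 4)
  step 7: ref 2 -> FAULT, evict 6, frames=[1,2,5,4] (faults so far: 5)
  step 8: ref 2 -> HIT, frames=[1,2,5,4] (faults so far: 5)
  step 9: ref 6 -> FAULT, evict 5, frames=[1,2,6,4] (faults so far: 6)
  step 10: ref 4 -> HIT, frames=[1,2,6,4] (faults so far: 6)
  step 11: ref 4 -> HIT, frames=[1,2,6,4] (faults so far: 6)
  LRU total faults: 6
--- Optimal ---
  step 0: ref 1 -> FAULT, frames=[1,-,-,-] (faults so far: 1)
  step 1: ref 6 -> FAULT, frames=[1,6,-,-] (faults so far: 2)
  step 2: ref 6 -> HIT, frames=[1,6,-,-] (faults so far: 2)
  step 3: ref 5 -> FAULT, frames=[1,6,5,-] (faults so far: 3)
  step 4: ref 5 -> HIT, frames=[1,6,5,-] (faults so far: 3)
  step 5: ref 1 -> HIT, frames=[1,6,5,-] (faults so far: 3)
  step 6: ref 4 -> FAULT, frames=[1,6,5,4] (faults so far: 4)
  step 7: ref 2 -> FAULT, evict 1, frames=[2,6,5,4] (faults so far: 5)
  step 8: ref 2 -> HIT, frames=[2,6,5,4] (faults so far: 5)
  step 9: ref 6 -> HIT, frames=[2,6,5,4] (faults so far: 5)
  step 10: ref 4 -> HIT, frames=[2,6,5,4] (faults so far: 5)
  step 11: ref 4 -> HIT, frames=[2,6,5,4] (faults so far: 5)
  Optimal total faults: 5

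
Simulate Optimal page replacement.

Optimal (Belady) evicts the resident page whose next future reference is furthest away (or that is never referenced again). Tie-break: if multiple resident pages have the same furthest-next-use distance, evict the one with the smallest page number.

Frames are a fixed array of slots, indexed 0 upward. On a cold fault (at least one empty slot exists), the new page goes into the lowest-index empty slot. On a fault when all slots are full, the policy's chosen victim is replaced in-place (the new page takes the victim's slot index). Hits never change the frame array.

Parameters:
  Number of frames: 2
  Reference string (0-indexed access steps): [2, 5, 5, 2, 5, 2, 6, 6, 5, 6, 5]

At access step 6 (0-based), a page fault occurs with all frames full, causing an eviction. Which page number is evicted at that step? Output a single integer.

Step 0: ref 2 -> FAULT, frames=[2,-]
Step 1: ref 5 -> FAULT, frames=[2,5]
Step 2: ref 5 -> HIT, frames=[2,5]
Step 3: ref 2 -> HIT, frames=[2,5]
Step 4: ref 5 -> HIT, frames=[2,5]
Step 5: ref 2 -> HIT, frames=[2,5]
Step 6: ref 6 -> FAULT, evict 2, frames=[6,5]
At step 6: evicted page 2

Answer: 2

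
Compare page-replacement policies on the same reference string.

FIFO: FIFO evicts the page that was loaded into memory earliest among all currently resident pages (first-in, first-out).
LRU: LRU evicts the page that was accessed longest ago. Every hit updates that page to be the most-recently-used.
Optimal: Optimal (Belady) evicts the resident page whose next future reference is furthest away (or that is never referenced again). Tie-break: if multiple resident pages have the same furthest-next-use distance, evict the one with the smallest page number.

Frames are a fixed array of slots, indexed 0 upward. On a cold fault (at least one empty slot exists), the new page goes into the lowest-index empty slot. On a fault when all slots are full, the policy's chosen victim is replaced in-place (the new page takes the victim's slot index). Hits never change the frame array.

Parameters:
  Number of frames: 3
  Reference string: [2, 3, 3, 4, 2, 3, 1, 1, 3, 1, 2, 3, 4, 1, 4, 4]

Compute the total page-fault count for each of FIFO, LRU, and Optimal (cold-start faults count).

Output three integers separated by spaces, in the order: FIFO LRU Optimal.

--- FIFO ---
  step 0: ref 2 -> FAULT, frames=[2,-,-] (faults so far: 1)
  step 1: ref 3 -> FAULT, frames=[2,3,-] (faults so far: 2)
  step 2: ref 3 -> HIT, frames=[2,3,-] (faults so far: 2)
  step 3: ref 4 -> FAULT, frames=[2,3,4] (faults so far: 3)
  step 4: ref 2 -> HIT, frames=[2,3,4] (faults so far: 3)
  step 5: ref 3 -> HIT, frames=[2,3,4] (faults so far: 3)
  step 6: ref 1 -> FAULT, evict 2, frames=[1,3,4] (faults so far: 4)
  step 7: ref 1 -> HIT, frames=[1,3,4] (faults so far: 4)
  step 8: ref 3 -> HIT, frames=[1,3,4] (faults so far: 4)
  step 9: ref 1 -> HIT, frames=[1,3,4] (faults so far: 4)
  step 10: ref 2 -> FAULT, evict 3, frames=[1,2,4] (faults so far: 5)
  step 11: ref 3 -> FAULT, evict 4, frames=[1,2,3] (faults so far: 6)
  step 12: ref 4 -> FAULT, evict 1, frames=[4,2,3] (faults so far: 7)
  step 13: ref 1 -> FAULT, evict 2, frames=[4,1,3] (faults so far: 8)
  step 14: ref 4 -> HIT, frames=[4,1,3] (faults so far: 8)
  step 15: ref 4 -> HIT, frames=[4,1,3] (faults so far: 8)
  FIFO total faults: 8
--- LRU ---
  step 0: ref 2 -> FAULT, frames=[2,-,-] (faults so far: 1)
  step 1: ref 3 -> FAULT, frames=[2,3,-] (faults so far: 2)
  step 2: ref 3 -> HIT, frames=[2,3,-] (faults so far: 2)
  step 3: ref 4 -> FAULT, frames=[2,3,4] (faults so far: 3)
  step 4: ref 2 -> HIT, frames=[2,3,4] (faults so far: 3)
  step 5: ref 3 -> HIT, frames=[2,3,4] (faults so far: 3)
  step 6: ref 1 -> FAULT, evict 4, frames=[2,3,1] (faults so far: 4)
  step 7: ref 1 -> HIT, frames=[2,3,1] (faults so far: 4)
  step 8: ref 3 -> HIT, frames=[2,3,1] (faults so far: 4)
  step 9: ref 1 -> HIT, frames=[2,3,1] (faults so far: 4)
  step 10: ref 2 -> HIT, frames=[2,3,1] (faults so far: 4)
  step 11: ref 3 -> HIT, frames=[2,3,1] (faults so far: 4)
  step 12: ref 4 -> FAULT, evict 1, frames=[2,3,4] (faults so far: 5)
  step 13: ref 1 -> FAULT, evict 2, frames=[1,3,4] (faults so far: 6)
  step 14: ref 4 -> HIT, frames=[1,3,4] (faults so far: 6)
  step 15: ref 4 -> HIT, frames=[1,3,4] (faults so far: 6)
  LRU total faults: 6
--- Optimal ---
  step 0: ref 2 -> FAULT, frames=[2,-,-] (faults so far: 1)
  step 1: ref 3 -> FAULT, frames=[2,3,-] (faults so far: 2)
  step 2: ref 3 -> HIT, frames=[2,3,-] (faults so far: 2)
  step 3: ref 4 -> FAULT, frames=[2,3,4] (faults so far: 3)
  step 4: ref 2 -> HIT, frames=[2,3,4] (faults so far: 3)
  step 5: ref 3 -> HIT, frames=[2,3,4] (faults so far: 3)
  step 6: ref 1 -> FAULT, evict 4, frames=[2,3,1] (faults so far: 4)
  step 7: ref 1 -> HIT, frames=[2,3,1] (faults so far: 4)
  step 8: ref 3 -> HIT, frames=[2,3,1] (faults so far: 4)
  step 9: ref 1 -> HIT, frames=[2,3,1] (faults so far: 4)
  step 10: ref 2 -> HIT, frames=[2,3,1] (faults so far: 4)
  step 11: ref 3 -> HIT, frames=[2,3,1] (faults so far: 4)
  step 12: ref 4 -> FAULT, evict 2, frames=[4,3,1] (faults so far: 5)
  step 13: ref 1 -> HIT, frames=[4,3,1] (faults so far: 5)
  step 14: ref 4 -> HIT, frames=[4,3,1] (faults so far: 5)
  step 15: ref 4 -> HIT, frames=[4,3,1] (faults so far: 5)
  Optimal total faults: 5

Answer: 8 6 5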